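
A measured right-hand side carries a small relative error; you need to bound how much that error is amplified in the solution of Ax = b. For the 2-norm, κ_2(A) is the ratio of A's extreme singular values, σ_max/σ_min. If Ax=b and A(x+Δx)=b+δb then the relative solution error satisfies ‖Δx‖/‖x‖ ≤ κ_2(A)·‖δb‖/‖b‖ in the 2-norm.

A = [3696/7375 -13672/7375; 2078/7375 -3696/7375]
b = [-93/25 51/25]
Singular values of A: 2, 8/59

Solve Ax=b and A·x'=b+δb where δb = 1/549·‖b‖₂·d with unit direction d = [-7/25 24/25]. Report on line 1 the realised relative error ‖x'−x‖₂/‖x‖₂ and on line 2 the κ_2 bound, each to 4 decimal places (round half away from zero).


σ_max = 2, σ_min = 8/59
κ_2(A) = 2 / (8/59) = 14.7500
κ_2(A)·‖δb‖/‖b‖ = 0.0269
solve Ax = b  →  x = [20.8200 7.6350]
‖b‖ = 4.2426, ‖x‖ = 22.1758
with δb = [-0.0022 0.0074], A·Δx = δb → ‖Δx‖ = 0.0570
relative error = 0.0026
tightness: 0.0026 against a bound of 0.0269 (unrounded ratio ≈ 0.0957)

0.0026
0.0269


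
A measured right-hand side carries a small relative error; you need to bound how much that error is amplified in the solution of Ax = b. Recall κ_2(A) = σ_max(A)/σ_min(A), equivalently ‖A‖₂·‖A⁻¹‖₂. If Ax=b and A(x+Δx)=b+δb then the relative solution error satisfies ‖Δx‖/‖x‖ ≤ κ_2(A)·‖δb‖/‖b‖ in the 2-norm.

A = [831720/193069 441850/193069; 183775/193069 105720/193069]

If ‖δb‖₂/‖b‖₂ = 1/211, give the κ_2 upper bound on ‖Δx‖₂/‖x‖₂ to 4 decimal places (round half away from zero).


0.6564

M = AᵀA = [431607025/22174681 230175000/22174681; 230175000/22174681 122788900/22174681]. tr(M)=1918325/76729, det(M)=2500/76729
char-poly roots: 25 and 100/76729
σ_max=√25=5, σ_min=√(100/76729)=(10/277) → κ = 138.5000
bound on ‖Δx‖/‖x‖: κ·ε = 138.5000·1/211 = 0.6564


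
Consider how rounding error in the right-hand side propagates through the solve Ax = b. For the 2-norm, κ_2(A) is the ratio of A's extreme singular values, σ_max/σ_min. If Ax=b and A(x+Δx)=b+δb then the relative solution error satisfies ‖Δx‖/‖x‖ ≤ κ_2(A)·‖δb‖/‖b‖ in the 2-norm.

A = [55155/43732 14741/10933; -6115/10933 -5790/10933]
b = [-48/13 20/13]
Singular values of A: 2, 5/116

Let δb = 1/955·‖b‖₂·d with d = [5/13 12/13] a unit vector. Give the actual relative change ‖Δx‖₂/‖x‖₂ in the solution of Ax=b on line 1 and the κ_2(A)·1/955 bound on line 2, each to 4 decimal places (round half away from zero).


0.0486
0.0486

from the listed singular values, σ₁ = 2, σ_n = 5/116
condition number: 2 ÷ (5/116) = 46.4000
bound on ‖Δx‖/‖x‖: κ·ε = 46.4000·1/955 = 0.0486
solve Ax = b  →  x = [-1.3793 -1.4483]
2-norm of b is 4.0000; of x, 2.0000
δb = ε·‖b‖·d = [0.0016 0.0039]; solving A·Δx = δb gives ‖Δx‖ = 0.0972
realised ‖Δx‖/‖x‖ = 0.0486
tightness: 0.0486 against a bound of 0.0486; the bound is attained (ratio 1)


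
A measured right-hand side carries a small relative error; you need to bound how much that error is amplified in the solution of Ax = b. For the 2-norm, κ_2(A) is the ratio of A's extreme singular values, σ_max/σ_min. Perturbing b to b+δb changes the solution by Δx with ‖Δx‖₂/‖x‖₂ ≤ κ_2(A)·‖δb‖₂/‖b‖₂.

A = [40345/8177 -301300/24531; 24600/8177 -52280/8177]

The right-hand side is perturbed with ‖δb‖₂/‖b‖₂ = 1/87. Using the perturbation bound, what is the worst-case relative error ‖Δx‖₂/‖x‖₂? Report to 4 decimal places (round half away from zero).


form AᵀA = [594325/17797 -4262500/53391; -4262500/53391 30710800/160173] with trace 2773825/12321 and determinant 40000/1369
char-poly roots: 225 and 1600/12321
σ_max=√225=15, σ_min=√(1600/12321)=(40/111) → κ = 41.6250
κ_2(A)·‖δb‖/‖b‖ = 0.4784

0.4784


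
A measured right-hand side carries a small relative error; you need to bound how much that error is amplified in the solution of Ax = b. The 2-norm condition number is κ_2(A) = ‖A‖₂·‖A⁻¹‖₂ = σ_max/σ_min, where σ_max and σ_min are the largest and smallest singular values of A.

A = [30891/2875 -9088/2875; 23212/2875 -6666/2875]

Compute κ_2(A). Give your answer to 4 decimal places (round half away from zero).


322.0000

form AᵀA = [59722033/330625 -17418744/330625; -17418744/330625 5081092/330625] with trace 103685/529 and determinant 196/529
char-poly roots: 196 and 1/529
σ_max=√196=14, σ_min=√(1/529)=(1/23) → κ = 322.0000


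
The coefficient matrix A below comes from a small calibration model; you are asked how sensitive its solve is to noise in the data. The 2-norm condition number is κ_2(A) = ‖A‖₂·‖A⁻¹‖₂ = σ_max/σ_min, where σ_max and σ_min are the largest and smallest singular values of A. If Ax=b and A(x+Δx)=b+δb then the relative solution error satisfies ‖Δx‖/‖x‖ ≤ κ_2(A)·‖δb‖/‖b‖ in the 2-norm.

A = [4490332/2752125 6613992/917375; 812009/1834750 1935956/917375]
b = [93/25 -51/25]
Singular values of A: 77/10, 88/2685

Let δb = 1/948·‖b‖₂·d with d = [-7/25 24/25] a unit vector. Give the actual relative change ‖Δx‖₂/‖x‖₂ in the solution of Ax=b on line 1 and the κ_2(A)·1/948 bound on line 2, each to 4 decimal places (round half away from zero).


from the listed singular values, σ₁ = 77/10, σ_n = 88/2685
κ = σ_max/σ_min = (77/10)/(88/2685) = 234.9375
worst-case relative error ≤ 234.9375 × 1/948 = 0.2478
solve Ax = b  →  x = [89.3871 -19.7127]
‖b‖ = 4.2426, ‖x‖ = 91.5349
with δb = [-0.0013 0.0043], A·Δx = δb → ‖Δx‖ = 0.1365
relative error = 0.0015
so the bound overstates the realised error by a factor of ≈ 166.1274 (computed from the unrounded values)

0.0015
0.2478


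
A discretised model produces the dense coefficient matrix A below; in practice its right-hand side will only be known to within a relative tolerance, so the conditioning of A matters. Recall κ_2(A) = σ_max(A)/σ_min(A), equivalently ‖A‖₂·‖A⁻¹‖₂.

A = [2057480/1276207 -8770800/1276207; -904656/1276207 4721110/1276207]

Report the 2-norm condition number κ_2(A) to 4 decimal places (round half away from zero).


58.5920

M = AᵀA = [17479676224/5635655041 -77220505440/5635655041; -77220505440/5635655041 343307308900/5635655041]. tr(M)=214626404/3352561, det(M)=4000000/3352561
λ_max, λ_min = (214626404/3352561 ± √46010852317971216/11239665258721)/2 = 64, 62500/3352561
σ_max=√64=8, σ_min=√(62500/3352561)=(250/1831) → κ = 58.5920


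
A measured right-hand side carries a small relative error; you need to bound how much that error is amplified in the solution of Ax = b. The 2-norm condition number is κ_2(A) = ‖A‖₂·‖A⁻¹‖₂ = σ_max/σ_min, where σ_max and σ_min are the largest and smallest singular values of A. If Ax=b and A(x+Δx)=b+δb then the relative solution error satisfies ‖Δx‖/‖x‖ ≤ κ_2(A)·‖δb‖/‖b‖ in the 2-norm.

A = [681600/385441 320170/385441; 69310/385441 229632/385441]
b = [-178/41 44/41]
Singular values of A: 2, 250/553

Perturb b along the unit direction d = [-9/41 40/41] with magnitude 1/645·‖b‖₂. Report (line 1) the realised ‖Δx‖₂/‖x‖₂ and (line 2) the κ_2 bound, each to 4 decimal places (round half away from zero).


σ_max = 2, σ_min = 250/553
κ = σ_max/σ_min = 2/(250/553) = 4.4240
worst-case relative error ≤ 4.4240 × 1/645 = 0.0069
solve Ax = b  →  x = [-3.8466 2.9624]
2-norm of b is 4.4721; of x, 4.8551
re-solving with b+δb shifts x by Δx of norm 0.0153
dividing the unrounded norms, ‖Δx‖/‖x‖ = 0.0032
realised/bound (from unrounded values) ≈ 0.4606

0.0032
0.0069


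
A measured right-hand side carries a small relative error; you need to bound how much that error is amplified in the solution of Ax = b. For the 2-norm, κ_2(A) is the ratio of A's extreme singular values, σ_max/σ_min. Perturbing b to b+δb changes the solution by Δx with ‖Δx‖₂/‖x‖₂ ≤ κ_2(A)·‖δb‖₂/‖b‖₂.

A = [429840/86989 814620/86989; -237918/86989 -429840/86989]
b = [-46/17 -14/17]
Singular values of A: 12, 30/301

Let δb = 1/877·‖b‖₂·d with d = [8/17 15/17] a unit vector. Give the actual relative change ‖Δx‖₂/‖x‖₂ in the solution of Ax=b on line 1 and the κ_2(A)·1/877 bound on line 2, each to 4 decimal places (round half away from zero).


σ_max = 12, σ_min = 30/301
κ_2(A) = 12 / (30/301) = 120.4000
κ_2(A)·‖δb‖/‖b‖ = 0.1373
solve Ax = b  →  x = [17.6275 -9.5902]
2-norm of b is 2.8284; of x, 20.0674
re-solving with b+δb shifts x by Δx of norm 0.0324
realised ‖Δx‖/‖x‖ = 0.0016
tightness: 0.0016 against a bound of 0.1373 (unrounded ratio ≈ 0.0117)

0.0016
0.1373


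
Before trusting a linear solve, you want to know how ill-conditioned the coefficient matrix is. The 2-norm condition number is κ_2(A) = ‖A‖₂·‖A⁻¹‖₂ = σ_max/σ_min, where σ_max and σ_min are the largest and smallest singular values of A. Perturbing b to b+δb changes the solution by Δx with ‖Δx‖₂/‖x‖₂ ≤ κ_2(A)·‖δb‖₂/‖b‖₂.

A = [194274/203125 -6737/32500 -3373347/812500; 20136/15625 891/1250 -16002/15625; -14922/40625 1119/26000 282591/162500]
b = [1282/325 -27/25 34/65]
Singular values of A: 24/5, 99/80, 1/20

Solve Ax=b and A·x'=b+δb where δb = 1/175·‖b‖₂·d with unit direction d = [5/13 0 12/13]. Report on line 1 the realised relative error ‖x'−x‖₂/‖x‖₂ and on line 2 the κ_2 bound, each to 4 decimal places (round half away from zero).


from the listed singular values, σ₁ = 24/5, σ_n = 1/20
condition number: (24/5) ÷ (1/20) = 96.0000
perturbation bound = 96.0000·1/175 = 0.5486
solve Ax = b  →  x = [21.9738 -32.9697 5.7580]
‖b‖ = 4.1231, ‖x‖ = 40.0375
re-solving with b+δb shifts x by Δx of norm 0.4712
relative error = 0.0118
realised/bound (from unrounded values) ≈ 0.0215

0.0118
0.5486


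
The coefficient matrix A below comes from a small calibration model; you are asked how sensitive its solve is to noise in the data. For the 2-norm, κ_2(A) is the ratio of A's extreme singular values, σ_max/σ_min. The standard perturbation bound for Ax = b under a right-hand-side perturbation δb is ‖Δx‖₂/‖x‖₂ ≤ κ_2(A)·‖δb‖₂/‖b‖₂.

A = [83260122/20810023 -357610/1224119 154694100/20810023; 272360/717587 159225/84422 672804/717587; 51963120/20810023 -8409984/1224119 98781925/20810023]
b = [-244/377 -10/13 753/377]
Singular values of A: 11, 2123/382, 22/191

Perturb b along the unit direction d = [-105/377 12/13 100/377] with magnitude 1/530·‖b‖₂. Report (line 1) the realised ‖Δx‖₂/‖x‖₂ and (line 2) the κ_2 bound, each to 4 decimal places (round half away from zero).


0.0987
0.1802

from the listed singular values, σ₁ = 11, σ_n = 22/191
condition number: 11 ÷ (22/191) = 95.5000
κ_2(A)·‖δb‖/‖b‖ = 0.1802
solve Ax = b  →  x = [-0.0419 -0.3603 -0.0786]
‖b‖₂ = 2.2361 and ‖x‖₂ = 0.3712
re-solving with b+δb shifts x by Δx of norm 0.0366
realised ‖Δx‖/‖x‖ = 0.0987
tightness: 0.0987 against a bound of 0.1802 (unrounded ratio ≈ 0.5477)


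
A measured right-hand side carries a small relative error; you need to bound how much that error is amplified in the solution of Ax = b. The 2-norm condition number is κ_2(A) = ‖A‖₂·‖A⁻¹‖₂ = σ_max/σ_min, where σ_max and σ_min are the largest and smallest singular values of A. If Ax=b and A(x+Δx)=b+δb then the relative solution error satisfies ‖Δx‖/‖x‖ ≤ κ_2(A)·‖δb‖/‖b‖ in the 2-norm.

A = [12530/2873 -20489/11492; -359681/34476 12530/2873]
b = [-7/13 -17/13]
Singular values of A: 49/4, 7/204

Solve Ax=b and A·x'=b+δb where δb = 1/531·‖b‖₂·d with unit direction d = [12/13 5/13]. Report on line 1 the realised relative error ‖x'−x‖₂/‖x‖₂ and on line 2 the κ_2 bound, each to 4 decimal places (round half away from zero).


from the listed singular values, σ₁ = 49/4, σ_n = 7/204
κ = σ_max/σ_min = (49/4)/(7/204) = 357.0000
perturbation bound = 357.0000·1/531 = 0.6723
solve Ax = b  →  x = [-11.1334 -26.9325]
‖b‖₂ = 1.4142 and ‖x‖₂ = 29.1430
Δx = A⁻¹·δb where δb = 1/531·1.4142·d; ‖Δx‖ = 0.0776
realised ‖Δx‖/‖x‖ = 0.0027
realised/bound (from unrounded values) ≈ 0.0040

0.0027
0.6723


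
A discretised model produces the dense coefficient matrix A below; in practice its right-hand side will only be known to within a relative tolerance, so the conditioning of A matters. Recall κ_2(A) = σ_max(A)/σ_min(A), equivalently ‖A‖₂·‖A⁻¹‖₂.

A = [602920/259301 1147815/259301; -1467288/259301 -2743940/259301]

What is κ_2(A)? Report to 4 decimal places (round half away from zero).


form AᵀA = [2516446601344/67237008601 4718190854520/67237008601; 4718190854520/67237008601 8846685997825/67237008601] with trace 39318797921/232654009 and determinant 45697600/232654009
solving λ² − 39318797921/232654009·λ + 45697600/232654009 = 0 gives λ = 169, 270400/232654009
σ_max=√169=13, σ_min=√(270400/232654009)=(520/15253) → κ = 381.3250

381.3250


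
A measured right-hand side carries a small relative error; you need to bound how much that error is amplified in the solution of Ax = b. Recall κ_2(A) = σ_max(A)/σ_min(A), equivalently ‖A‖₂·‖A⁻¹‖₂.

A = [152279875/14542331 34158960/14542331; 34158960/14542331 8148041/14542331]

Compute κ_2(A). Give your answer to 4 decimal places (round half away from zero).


AᵀA = [14488991599225/125805705481 3259994506560/125805705481; 3259994506560/125805705481 733625889601/125805705481]; tr = 9055691546/74839801, det = 9150625/74839801
eigenvalues of AᵀA: λ = (tr ± √(tr²−4·det))/2 = 121, 75625/74839801
κ_2(A) = √(λ_max/λ_min) = √(121 / (75625/74839801)) = 346.0400

346.0400


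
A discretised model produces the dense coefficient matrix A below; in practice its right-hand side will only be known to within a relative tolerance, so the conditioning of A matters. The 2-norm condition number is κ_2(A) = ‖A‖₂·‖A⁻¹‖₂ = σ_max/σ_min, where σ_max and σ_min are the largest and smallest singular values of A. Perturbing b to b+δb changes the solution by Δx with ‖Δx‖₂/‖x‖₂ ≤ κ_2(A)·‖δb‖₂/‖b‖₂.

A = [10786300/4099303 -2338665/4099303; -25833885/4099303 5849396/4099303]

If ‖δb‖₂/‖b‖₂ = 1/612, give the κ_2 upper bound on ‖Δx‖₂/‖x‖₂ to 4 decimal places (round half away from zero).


M = AᵀA = [4637478591025/99433639561 -1043421099840/99433639561; -1043421099840/99433639561 234821228089/99433639561]. tr(M)=2898453194/59151481, det(M)=1500625/59151481
char-poly roots: 49 and 30625/59151481
κ_2(A) = √(λ_max/λ_min) = √(49 / (30625/59151481)) = 307.6400
worst-case relative error ≤ 307.6400 × 1/612 = 0.5027

0.5027


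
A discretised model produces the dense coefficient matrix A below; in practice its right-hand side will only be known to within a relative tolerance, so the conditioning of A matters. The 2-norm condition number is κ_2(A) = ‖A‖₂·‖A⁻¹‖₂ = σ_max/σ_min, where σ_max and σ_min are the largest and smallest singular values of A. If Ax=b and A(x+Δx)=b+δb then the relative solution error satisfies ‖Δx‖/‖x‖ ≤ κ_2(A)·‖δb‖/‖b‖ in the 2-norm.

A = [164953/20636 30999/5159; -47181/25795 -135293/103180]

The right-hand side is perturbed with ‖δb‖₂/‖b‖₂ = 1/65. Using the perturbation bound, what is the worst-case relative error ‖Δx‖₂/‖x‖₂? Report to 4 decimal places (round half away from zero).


form AᵀA = [715854053401/10646112400 33554427552/665382025; 33554427552/665382025 402679396249/10646112400] with trace 22370668993/212922248 and determinant 1766100625/6813511936
eigenvalues of AᵀA: λ = (tr ± √(tr²−4·det))/2 = 1681/16, 1050625/425844496
κ_2(A) = √(λ_max/λ_min) = √((1681/16) / (1050625/425844496)) = 206.3600
worst-case relative error ≤ 206.3600 × 1/65 = 3.1748

3.1748


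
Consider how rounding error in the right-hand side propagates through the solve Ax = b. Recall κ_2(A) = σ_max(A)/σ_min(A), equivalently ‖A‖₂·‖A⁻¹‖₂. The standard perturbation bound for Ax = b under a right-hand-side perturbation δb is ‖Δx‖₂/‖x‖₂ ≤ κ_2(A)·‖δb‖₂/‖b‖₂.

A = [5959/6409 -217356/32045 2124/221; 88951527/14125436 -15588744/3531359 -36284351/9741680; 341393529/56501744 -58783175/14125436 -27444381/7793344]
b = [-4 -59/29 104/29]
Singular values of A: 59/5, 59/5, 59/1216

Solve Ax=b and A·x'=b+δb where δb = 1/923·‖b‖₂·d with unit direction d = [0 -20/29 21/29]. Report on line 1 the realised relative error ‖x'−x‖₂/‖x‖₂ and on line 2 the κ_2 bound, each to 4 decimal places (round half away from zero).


0.0016
0.2635

σ_max = 59/5, σ_min = 59/1216
κ_2(A) = (59/5) / (59/1216) = 243.2000
κ_2(A)·‖δb‖/‖b‖ = 0.2635
solve Ax = b  →  x = [55.1422 52.6334 31.3950]
2-norm of b is 5.7446; of x, 82.4414
re-solving with b+δb shifts x by Δx of norm 0.1283
realised ‖Δx‖/‖x‖ = 0.0016
tightness: 0.0016 against a bound of 0.2635 (unrounded ratio ≈ 0.0059)


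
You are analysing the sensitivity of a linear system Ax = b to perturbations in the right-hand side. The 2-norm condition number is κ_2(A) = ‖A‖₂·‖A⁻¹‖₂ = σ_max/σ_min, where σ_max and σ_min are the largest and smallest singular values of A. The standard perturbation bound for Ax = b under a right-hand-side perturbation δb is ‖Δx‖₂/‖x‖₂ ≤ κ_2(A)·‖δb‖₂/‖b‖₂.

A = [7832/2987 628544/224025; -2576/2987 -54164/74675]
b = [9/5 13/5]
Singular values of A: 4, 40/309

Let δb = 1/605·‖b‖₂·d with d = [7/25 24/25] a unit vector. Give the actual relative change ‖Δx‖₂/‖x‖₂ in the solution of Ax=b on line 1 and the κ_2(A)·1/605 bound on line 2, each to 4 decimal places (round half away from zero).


from the listed singular values, σ₁ = 4, σ_n = 40/309
condition number: 4 ÷ (40/309) = 30.9000
worst-case relative error ≤ 30.9000 × 1/605 = 0.0511
solve Ax = b  →  x = [-16.6095 16.1638]
‖b‖ = 3.1623, ‖x‖ = 23.1763
Δx = A⁻¹·δb where δb = 1/605·3.1623·d; ‖Δx‖ = 0.0404
relative error = 0.0017
realised/bound (from unrounded values) ≈ 0.0341

0.0017
0.0511


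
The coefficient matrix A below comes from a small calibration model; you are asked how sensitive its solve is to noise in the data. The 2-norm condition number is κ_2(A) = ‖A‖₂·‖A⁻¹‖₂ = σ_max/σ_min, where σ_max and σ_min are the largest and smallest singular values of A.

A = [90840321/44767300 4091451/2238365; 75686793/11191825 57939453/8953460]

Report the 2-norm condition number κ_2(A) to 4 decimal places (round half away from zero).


123.4960

M = AᵀA = [5512155259221/110571649616 328063455720/6910728101; 328063455720/6910728101 4999751385525/110571649616]. tr(M)=181239769737/1906407752, det(M)=36147515625/61005048064
char-poly roots: 1521/16 and 23765625/3812815504
σ_max=√(1521/16)=(39/4), σ_min=√(23765625/3812815504)=(4875/61748) → κ = 123.4960


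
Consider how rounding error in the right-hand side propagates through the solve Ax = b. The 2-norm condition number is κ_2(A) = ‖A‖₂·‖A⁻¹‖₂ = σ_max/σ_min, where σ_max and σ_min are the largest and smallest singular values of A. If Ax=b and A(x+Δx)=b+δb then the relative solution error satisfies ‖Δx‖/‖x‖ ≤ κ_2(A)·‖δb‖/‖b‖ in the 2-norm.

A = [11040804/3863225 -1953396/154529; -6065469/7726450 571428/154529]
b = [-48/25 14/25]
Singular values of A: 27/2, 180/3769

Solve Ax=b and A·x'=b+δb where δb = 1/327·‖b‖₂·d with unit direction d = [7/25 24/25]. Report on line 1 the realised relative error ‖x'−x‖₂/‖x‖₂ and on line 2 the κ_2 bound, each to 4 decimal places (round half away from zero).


0.8644
0.8644

largest singular value 27/2, smallest 180/3769
condition number: (27/2) ÷ (180/3769) = 282.6750
perturbation bound = 282.6750·1/327 = 0.8644
solve Ax = b  →  x = [-0.0325 0.1445]
‖b‖ = 2.0000, ‖x‖ = 0.1481
Δx = A⁻¹·δb where δb = 1/327·2.0000·d; ‖Δx‖ = 0.1281
realised ‖Δx‖/‖x‖ = 0.8644
realised/bound = 1 exactly: the bound is attained for this b and d


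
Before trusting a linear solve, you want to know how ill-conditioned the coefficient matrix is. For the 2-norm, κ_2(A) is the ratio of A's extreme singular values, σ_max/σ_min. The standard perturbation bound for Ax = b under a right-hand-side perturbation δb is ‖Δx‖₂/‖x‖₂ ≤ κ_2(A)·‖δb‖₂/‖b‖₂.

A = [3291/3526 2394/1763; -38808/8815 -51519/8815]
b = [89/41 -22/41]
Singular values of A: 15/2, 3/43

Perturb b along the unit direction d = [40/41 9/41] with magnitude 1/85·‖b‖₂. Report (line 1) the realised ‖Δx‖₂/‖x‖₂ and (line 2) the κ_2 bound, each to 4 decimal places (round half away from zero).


from the listed singular values, σ₁ = 15/2, σ_n = 3/43
κ = σ_max/σ_min = (15/2)/(3/43) = 107.5000
bound on ‖Δx‖/‖x‖: κ·ε = 107.5000·1/85 = 1.2647
solve Ax = b  →  x = [-22.8533 17.3067]
‖b‖₂ = 2.2361 and ‖x‖₂ = 28.6670
Δx = A⁻¹·δb where δb = 1/85·2.2361·d; ‖Δx‖ = 0.3771
dividing the unrounded norms, ‖Δx‖/‖x‖ = 0.0132
so the bound overstates the realised error by a factor of ≈ 96.1520 (computed from the unrounded values)

0.0132
1.2647


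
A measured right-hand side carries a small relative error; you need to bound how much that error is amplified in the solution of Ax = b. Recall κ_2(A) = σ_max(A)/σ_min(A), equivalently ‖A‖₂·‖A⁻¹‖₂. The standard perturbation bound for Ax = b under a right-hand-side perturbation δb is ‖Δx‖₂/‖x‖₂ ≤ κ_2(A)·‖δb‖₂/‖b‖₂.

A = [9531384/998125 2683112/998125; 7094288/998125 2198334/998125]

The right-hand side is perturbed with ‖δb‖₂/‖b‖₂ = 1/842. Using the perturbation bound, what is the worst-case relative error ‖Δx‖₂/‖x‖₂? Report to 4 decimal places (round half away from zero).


form AᵀA = [5647048127296/39850140625 1646775412128/39850140625; 1646775412128/39850140625 481270495204/39850140625] with trace 9805309796/63760225 and determinant 236421376/63760225
solving λ² − 9805309796/63760225·λ + 236421376/63760225 = 0 gives λ = 3844/25, 61504/2550409
so κ_2 = √((3844/25) / (61504/2550409)) = 79.8500
perturbation bound = 79.8500·1/842 = 0.0948

0.0948


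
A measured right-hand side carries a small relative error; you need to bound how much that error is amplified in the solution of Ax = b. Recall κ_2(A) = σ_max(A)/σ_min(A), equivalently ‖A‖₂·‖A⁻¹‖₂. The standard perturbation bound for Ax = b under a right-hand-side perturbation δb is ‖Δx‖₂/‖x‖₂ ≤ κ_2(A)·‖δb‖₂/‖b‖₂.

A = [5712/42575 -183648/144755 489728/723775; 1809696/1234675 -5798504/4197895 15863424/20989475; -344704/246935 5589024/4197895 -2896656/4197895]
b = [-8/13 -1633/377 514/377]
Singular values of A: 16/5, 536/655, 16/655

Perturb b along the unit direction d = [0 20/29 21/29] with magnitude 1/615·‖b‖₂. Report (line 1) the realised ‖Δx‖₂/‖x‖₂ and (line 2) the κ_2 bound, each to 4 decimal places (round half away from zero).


largest singular value 16/5, smallest 16/655
κ_2(A) = (16/5) / (16/655) = 131.0000
perturbation bound = 131.0000·1/615 = 0.2130
solve Ax = b  →  x = [-1.7276 -38.2940 -72.3682]
‖b‖ = 4.5826, ‖x‖ = 81.8937
δb = ε·‖b‖·d = [0.0000 0.0051 0.0054]; solving A·Δx = δb gives ‖Δx‖ = 0.3050
dividing the unrounded norms, ‖Δx‖/‖x‖ = 0.0037
tightness: 0.0037 against a bound of 0.2130 (unrounded ratio ≈ 0.0175)

0.0037
0.2130


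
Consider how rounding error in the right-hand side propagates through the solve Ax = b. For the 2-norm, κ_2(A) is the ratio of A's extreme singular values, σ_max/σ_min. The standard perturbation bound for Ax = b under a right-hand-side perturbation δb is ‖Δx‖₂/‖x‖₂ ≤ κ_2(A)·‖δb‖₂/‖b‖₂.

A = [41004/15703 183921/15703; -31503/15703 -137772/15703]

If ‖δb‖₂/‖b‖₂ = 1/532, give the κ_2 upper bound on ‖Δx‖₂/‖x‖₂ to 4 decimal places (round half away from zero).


AᵀA = [2673767025/246584209 11881728000/246584209; 11881728000/246584209 52808058225/246584209]; tr = 33005250/146689, det = 50625/146689
solving λ² − 33005250/146689·λ + 50625/146689 = 0 gives λ = 225, 225/146689
σ_max=√225=15, σ_min=√(225/146689)=(15/383) → κ = 383.0000
perturbation bound = 383.0000·1/532 = 0.7199

0.7199


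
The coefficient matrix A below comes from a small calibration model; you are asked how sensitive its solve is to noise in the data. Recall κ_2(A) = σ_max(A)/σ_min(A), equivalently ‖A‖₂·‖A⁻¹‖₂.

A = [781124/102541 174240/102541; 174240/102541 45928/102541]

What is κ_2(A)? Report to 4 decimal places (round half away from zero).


122.0000

AᵀA = [9293456/152561 2090880/152561; 2090880/152561 471104/152561]; tr = 238160/3721, det = 1024/3721
solving λ² − 238160/3721·λ + 1024/3721 = 0 gives λ = 64, 16/3721
σ_max=√64=8, σ_min=√(16/3721)=(4/61) → κ = 122.0000


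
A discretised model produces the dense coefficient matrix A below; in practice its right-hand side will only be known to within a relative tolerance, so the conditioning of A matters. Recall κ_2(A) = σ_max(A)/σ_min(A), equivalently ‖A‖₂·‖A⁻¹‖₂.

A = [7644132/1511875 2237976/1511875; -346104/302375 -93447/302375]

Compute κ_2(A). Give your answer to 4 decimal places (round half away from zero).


221.2500

AᵀA = [36542209104/1359765625 10657908072/1359765625; 10657908072/1359765625 3109366521/1359765625]; tr = 63442521/2175625, det = 944784/54390625
λ_max, λ_min = (63442521/2175625 ± √4024624591525041/4733344140625)/2 = 729/25, 1296/2175625
κ = σ_max/σ_min = (27/5)/(36/1475) = 221.2500


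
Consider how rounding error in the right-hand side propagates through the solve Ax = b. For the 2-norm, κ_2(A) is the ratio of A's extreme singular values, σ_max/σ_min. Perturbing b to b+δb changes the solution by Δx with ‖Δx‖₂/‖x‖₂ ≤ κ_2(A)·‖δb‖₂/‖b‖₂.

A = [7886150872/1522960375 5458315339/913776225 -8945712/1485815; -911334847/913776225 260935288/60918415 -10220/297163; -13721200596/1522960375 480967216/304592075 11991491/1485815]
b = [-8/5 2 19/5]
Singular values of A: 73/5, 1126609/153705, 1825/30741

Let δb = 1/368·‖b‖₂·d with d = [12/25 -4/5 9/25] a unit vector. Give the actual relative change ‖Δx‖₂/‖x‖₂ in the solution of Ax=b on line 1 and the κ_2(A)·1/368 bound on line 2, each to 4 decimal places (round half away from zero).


largest singular value 73/5, smallest 1825/30741
κ = σ_max/σ_min = (73/5)/(1825/30741) = 245.9280
bound on ‖Δx‖/‖x‖: κ·ε = 245.9280·1/368 = 0.6683
solve Ax = b  →  x = [-11.5869 -2.3274 -12.0087]
2-norm of b is 4.5826; of x, 16.8488
with δb = [0.0060 -0.0100 0.0045], A·Δx = δb → ‖Δx‖ = 0.2098
realised ‖Δx‖/‖x‖ = 0.0124
so the bound overstates the realised error by a factor of ≈ 53.6800 (computed from the unrounded values)

0.0124
0.6683


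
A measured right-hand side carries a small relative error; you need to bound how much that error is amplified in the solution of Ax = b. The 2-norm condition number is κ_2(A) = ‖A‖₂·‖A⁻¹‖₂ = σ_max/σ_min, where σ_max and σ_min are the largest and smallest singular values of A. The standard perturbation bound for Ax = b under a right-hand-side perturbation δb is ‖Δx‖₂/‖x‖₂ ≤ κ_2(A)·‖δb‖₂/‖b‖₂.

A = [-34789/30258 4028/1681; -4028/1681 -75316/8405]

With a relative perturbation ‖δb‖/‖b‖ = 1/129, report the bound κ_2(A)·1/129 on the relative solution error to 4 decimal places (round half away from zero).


0.0436

AᵀA = [3847177/544644 1415842/75645; 1415842/75645 3615776/42025]; tr = 754129/8100, det = 521284/2025
solving λ² − 754129/8100·λ + 521284/2025 = 0 gives λ = 361/4, 5776/2025
so κ_2 = √((361/4) / (5776/2025)) = 5.6250
κ_2(A)·‖δb‖/‖b‖ = 0.0436


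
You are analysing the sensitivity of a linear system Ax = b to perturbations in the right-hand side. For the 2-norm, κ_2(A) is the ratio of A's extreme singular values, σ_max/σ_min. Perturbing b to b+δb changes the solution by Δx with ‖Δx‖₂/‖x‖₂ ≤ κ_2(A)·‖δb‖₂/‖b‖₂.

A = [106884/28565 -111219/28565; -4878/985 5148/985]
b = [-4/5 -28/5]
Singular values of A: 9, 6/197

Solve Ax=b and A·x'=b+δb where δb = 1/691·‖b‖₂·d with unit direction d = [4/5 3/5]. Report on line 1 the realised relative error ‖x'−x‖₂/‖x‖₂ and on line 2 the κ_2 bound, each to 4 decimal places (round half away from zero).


largest singular value 9, smallest 6/197
condition number: 9 ÷ (6/197) = 295.5000
perturbation bound = 295.5000·1/691 = 0.4276
solve Ax = b  →  x = [-94.7969 -90.8966]
‖b‖₂ = 5.6569 and ‖x‖₂ = 131.3341
Δx = A⁻¹·δb where δb = 1/691·5.6569·d; ‖Δx‖ = 0.2688
dividing the unrounded norms, ‖Δx‖/‖x‖ = 0.0020
tightness: 0.0020 against a bound of 0.4276 (unrounded ratio ≈ 0.0048)

0.0020
0.4276


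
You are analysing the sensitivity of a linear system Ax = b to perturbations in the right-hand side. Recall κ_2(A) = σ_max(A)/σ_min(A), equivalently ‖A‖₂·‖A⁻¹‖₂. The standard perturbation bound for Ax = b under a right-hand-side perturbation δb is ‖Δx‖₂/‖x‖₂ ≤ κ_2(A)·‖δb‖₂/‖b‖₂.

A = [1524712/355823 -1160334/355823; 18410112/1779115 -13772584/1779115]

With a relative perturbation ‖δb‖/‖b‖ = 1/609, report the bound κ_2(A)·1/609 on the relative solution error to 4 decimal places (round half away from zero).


0.5618

M = AᵀA = [2349413555776/18729291025 -1762036646832/18729291025; -1762036646832/18729291025 1321558845124/18729291025]. tr(M)=146838896036/749171641, det(M)=245862400/749171641
solving λ² − 146838896036/749171641·λ + 245862400/749171641 = 0 gives λ = 196, 1254400/749171641
κ = σ_max/σ_min = 14/(1120/27371) = 342.1375
κ_2(A)·‖δb‖/‖b‖ = 0.5618


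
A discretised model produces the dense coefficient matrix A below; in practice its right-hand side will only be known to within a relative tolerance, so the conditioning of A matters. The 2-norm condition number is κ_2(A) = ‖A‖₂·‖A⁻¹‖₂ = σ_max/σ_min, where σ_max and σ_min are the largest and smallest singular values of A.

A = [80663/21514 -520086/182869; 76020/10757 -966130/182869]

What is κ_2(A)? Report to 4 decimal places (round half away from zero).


344.2240

form AᵀA = [29622681169/462852196 -5554179477/115713049; -5554179477/115713049 4165732264/115713049] with trace 46285610225/462852196 and determinant 9765625/115713049
eigenvalues of AᵀA: λ = (tr ± √(tr²−4·det))/2 = 100, 390625/462852196
σ_max=√100=10, σ_min=√(390625/462852196)=(625/21514) → κ = 344.2240


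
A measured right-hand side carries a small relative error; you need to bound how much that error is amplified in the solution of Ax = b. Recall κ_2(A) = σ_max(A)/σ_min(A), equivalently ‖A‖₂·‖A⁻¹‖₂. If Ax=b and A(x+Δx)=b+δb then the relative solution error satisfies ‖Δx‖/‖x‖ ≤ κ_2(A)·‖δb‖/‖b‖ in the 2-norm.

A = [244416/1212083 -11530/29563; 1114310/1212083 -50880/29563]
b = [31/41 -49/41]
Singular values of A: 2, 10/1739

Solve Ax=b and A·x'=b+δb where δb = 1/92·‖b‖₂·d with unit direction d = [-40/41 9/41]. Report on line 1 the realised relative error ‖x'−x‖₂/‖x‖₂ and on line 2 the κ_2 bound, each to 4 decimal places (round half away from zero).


from the listed singular values, σ₁ = 2, σ_n = 10/1739
condition number: 2 ÷ (10/1739) = 347.8000
worst-case relative error ≤ 347.8000 × 1/92 = 3.7804
solve Ax = b  →  x = [-153.6765 -81.3941]
‖b‖ = 1.4142, ‖x‖ = 173.9007
re-solving with b+δb shifts x by Δx of norm 2.6732
realised ‖Δx‖/‖x‖ = 0.0154
so the bound overstates the realised error by a factor of ≈ 245.9328 (computed from the unrounded values)

0.0154
3.7804


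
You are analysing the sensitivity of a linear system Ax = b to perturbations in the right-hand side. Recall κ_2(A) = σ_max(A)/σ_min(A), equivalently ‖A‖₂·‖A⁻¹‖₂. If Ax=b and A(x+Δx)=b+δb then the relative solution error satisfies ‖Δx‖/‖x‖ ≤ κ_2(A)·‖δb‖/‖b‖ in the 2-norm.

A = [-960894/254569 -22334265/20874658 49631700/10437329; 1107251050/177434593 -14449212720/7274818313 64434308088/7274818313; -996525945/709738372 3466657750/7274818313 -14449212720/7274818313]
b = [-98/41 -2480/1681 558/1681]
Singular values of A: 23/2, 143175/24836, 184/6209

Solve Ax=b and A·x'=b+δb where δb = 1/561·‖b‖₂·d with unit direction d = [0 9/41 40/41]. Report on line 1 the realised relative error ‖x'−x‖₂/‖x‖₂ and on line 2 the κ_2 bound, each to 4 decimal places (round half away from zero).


0.4384
0.6917

from the listed singular values, σ₁ = 23/2, σ_n = 184/6209
κ_2(A) = (23/2) / (184/6209) = 388.0625
κ_2(A)·‖δb‖/‖b‖ = 0.6917
solve Ax = b  →  x = [0.2243 0.0695 -0.3090]
‖b‖₂ = 2.8284 and ‖x‖₂ = 0.3881
δb = ε·‖b‖·d = [0.0000 0.0011 0.0049]; solving A·Δx = δb gives ‖Δx‖ = 0.1701
realised ‖Δx‖/‖x‖ = 0.4384
realised/bound (from unrounded values) ≈ 0.6338


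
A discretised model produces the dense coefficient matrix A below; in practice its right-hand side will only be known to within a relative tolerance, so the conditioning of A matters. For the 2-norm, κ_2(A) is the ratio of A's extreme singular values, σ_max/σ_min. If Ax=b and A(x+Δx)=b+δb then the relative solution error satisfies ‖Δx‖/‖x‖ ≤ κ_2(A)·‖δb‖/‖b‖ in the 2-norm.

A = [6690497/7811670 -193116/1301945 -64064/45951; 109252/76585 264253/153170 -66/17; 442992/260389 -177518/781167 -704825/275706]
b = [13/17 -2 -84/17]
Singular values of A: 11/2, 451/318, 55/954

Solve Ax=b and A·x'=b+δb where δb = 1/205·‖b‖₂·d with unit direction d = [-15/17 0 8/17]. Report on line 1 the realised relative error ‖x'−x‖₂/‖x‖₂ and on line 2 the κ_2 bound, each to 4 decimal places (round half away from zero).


0.0088
0.4654

σ_max = 11/2, σ_min = 55/954
κ_2(A) = (11/2) / (55/954) = 95.4000
perturbation bound = 95.4000·1/205 = 0.4654
solve Ax = b  →  x = [-41.4783 -20.5236 -23.8460]
‖b‖₂ = 5.3852 and ‖x‖₂ = 52.0605
Δx = A⁻¹·δb where δb = 1/205·5.3852·d; ‖Δx‖ = 0.4556
dividing the unrounded norms, ‖Δx‖/‖x‖ = 0.0088
so the bound overstates the realised error by a factor of ≈ 53.1707 (computed from the unrounded values)


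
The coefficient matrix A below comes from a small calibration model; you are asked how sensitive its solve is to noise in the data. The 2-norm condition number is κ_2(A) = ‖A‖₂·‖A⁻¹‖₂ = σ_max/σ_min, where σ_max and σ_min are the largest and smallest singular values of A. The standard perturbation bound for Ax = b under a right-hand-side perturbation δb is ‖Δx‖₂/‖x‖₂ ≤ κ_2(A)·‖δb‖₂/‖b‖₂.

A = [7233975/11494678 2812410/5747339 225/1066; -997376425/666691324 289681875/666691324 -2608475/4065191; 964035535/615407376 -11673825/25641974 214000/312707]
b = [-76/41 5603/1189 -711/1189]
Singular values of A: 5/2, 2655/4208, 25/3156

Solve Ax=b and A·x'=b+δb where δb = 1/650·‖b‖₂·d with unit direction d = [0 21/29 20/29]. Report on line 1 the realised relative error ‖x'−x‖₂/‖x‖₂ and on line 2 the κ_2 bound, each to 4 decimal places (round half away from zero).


σ_max = 5/2, σ_min = 25/3156
κ = σ_max/σ_min = (5/2)/(25/3156) = 315.6000
worst-case relative error ≤ 315.6000 × 1/650 = 0.4855
solve Ax = b  →  x = [-143.8976 30.7524 348.9723]
2-norm of b is 5.0990; of x, 378.7267
δb = ε·‖b‖·d = [0.0000 0.0057 0.0054]; solving A·Δx = δb gives ‖Δx‖ = 0.9903
realised ‖Δx‖/‖x‖ = 0.0026
tightness: 0.0026 against a bound of 0.4855 (unrounded ratio ≈ 0.0054)

0.0026
0.4855


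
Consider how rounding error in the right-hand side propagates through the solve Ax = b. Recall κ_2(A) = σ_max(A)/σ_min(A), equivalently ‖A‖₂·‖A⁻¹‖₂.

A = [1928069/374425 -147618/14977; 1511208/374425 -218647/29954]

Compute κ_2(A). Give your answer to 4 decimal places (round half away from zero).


88.1000

form AᵀA = [240047987521/5607763225 -89965647486/1121552645; -89965647486/1121552645 134970806305/897242116] with trace 14998138781/77616100 and determinant 373301041/77616100
eigenvalues of AᵀA: λ = (tr ± √(tr²−4·det))/2 = 19321/100, 19321/776161
κ = σ_max/σ_min = (139/10)/(139/881) = 88.1000


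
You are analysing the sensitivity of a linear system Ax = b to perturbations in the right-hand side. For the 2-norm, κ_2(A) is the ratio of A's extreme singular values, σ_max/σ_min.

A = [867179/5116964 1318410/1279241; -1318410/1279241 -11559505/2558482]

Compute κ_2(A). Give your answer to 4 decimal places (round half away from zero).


form AᵀA = [16991837161/15576038416 9406196145/1947004802; 9406196145/1947004802 83625803425/3894009604] with trace 209098781/9265936 and determinant 3258025/37063744
solving λ² − 209098781/9265936·λ + 3258025/37063744 = 0 gives λ = 361/16, 9025/2316484
so κ_2 = √((361/16) / (9025/2316484)) = 76.1000

76.1000


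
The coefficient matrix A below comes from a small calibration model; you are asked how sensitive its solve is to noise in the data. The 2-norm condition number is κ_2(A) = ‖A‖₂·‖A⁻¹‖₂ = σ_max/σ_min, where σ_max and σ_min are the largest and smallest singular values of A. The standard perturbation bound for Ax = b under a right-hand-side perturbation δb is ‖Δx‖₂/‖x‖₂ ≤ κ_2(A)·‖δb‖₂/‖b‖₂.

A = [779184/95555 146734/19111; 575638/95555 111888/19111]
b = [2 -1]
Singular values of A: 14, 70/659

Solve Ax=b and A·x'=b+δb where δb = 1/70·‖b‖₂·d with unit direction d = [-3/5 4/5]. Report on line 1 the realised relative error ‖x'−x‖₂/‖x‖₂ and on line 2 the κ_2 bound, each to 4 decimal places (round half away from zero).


0.0160
1.8829

from the listed singular values, σ₁ = 14, σ_n = 70/659
κ = σ_max/σ_min = 14/(70/659) = 131.8000
worst-case relative error ≤ 131.8000 × 1/70 = 1.8829
solve Ax = b  →  x = [13.0369 -13.5852]
‖b‖ = 2.2361, ‖x‖ = 18.8287
Δx = A⁻¹·δb where δb = 1/70·2.2361·d; ‖Δx‖ = 0.3007
relative error = 0.0160
so the bound overstates the realised error by a factor of ≈ 117.8864 (computed from the unrounded values)


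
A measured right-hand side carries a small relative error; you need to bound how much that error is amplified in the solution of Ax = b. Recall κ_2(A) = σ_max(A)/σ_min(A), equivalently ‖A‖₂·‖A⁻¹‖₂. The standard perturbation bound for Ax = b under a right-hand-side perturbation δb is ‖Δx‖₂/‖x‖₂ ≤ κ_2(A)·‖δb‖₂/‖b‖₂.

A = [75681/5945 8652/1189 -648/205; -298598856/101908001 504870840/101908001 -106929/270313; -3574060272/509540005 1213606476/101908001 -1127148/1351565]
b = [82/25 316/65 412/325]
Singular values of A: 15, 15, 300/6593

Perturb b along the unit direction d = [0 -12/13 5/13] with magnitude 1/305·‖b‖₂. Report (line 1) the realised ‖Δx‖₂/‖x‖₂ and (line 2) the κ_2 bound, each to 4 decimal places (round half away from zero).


largest singular value 15, smallest 300/6593
κ_2(A) = 15 / (300/6593) = 329.6500
worst-case relative error ≤ 329.6500 × 1/305 = 1.0808
solve Ax = b  →  x = [-13.2251 -13.6930 -85.8211]
‖b‖₂ = 6.0000 and ‖x‖₂ = 87.9072
δb = ε·‖b‖·d = [0.0000 -0.0182 0.0076]; solving A·Δx = δb gives ‖Δx‖ = 0.4323
dividing the unrounded norms, ‖Δx‖/‖x‖ = 0.0049
realised/bound (from unrounded values) ≈ 0.0046

0.0049
1.0808


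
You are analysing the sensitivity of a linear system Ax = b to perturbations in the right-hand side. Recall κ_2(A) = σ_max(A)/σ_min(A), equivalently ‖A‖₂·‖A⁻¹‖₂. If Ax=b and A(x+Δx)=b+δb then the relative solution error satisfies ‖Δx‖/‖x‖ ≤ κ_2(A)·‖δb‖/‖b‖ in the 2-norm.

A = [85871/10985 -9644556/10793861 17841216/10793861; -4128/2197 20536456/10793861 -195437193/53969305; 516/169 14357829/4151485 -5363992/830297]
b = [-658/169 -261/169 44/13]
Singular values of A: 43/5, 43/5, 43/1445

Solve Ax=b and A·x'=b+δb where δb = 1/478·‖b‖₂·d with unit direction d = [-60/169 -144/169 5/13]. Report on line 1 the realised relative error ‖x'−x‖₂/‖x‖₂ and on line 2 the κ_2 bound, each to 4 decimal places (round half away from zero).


σ_max = 43/5, σ_min = 43/1445
κ_2(A) = (43/5) / (43/1445) = 289.0000
perturbation bound = 289.0000·1/478 = 0.6046
solve Ax = b  →  x = [-0.2326 118.7688 62.9480]
‖b‖ = 5.3852, ‖x‖ = 134.4193
δb = ε·‖b‖·d = [-0.0040 -0.0096 0.0043]; solving A·Δx = δb gives ‖Δx‖ = 0.3786
dividing the unrounded norms, ‖Δx‖/‖x‖ = 0.0028
so the bound overstates the realised error by a factor of ≈ 214.6649 (computed from the unrounded values)

0.0028
0.6046
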